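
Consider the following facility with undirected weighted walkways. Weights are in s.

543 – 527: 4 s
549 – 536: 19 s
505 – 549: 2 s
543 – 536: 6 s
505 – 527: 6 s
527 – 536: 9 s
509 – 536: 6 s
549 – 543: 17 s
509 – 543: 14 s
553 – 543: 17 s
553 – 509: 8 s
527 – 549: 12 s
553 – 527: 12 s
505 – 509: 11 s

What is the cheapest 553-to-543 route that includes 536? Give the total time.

Best 553 to 536: 553 → 509 → 536 costing 14
Best 536 to 543: 536 → 543 costing 6
Total via 536: 14 + 6 = 20 s.

20 s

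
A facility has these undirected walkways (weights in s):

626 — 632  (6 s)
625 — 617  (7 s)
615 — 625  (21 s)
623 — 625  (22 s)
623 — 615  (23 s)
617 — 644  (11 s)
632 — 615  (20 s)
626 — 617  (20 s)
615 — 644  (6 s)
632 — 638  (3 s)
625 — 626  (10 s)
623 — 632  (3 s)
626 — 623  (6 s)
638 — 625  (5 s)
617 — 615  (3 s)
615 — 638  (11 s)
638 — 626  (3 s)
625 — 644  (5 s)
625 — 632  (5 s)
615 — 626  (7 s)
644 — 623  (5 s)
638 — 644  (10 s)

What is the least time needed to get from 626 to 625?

Shortest distances from 626:
626: 0
638: 3  (via 626)
632: 6  (via 626)
623: 6  (via 626)
615: 7  (via 626)
625: 8  (via 638)
Shortest route: 626 → 638 → 625 = 8 s.

8 s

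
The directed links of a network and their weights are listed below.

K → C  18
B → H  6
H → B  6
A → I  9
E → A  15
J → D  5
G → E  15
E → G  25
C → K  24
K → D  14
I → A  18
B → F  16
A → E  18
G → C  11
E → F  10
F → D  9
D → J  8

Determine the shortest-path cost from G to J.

42

Enumerating some paths:
G–C–K–D–J: 11+24+14+8 = 57
G–E–F–D–J: 15+10+9+8 = 42
Cheapest is G–E–F–D–J at 42.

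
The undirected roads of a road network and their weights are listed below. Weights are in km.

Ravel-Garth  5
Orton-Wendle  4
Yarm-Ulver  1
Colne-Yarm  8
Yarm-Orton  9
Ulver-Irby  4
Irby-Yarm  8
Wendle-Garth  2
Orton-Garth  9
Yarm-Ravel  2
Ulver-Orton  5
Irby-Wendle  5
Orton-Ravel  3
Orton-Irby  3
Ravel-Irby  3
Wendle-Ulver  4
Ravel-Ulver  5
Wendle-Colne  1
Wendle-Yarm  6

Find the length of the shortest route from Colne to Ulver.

5 km

Shortest distances from Colne:
Colne: 0
Wendle: 1  (via Colne)
Garth: 3  (via Wendle)
Orton: 5  (via Wendle)
Ulver: 5  (via Wendle)
Shortest route: Colne → Wendle → Ulver = 5 km.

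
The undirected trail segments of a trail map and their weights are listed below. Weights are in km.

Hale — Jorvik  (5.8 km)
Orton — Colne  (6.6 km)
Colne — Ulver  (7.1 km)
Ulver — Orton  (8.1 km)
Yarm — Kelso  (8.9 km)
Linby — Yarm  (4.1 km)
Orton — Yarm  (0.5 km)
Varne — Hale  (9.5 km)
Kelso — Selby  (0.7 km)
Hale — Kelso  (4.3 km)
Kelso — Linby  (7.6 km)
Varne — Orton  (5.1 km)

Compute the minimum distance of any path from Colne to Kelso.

Enumerating some paths:
Colne–Orton–Yarm–Kelso: 6.6+0.5+8.9 = 16
Colne–Orton–Yarm–Linby–Kelso: 6.6+0.5+4.1+7.6 = 18.8
Cheapest is Colne–Orton–Yarm–Kelso at 16 km.

16 km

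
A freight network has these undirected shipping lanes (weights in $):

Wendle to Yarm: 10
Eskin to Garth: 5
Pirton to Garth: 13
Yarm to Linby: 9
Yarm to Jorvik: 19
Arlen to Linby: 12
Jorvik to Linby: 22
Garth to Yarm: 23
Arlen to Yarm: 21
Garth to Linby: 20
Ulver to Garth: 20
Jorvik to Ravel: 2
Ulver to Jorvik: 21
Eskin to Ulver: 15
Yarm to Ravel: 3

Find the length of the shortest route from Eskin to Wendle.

Running Dijkstra from Eskin:
Eskin: 0
Garth: 5  (via Eskin)
Ulver: 15  (via Eskin)
Pirton: 18  (via Garth)
Linby: 25  (via Garth)
Yarm: 28  (via Garth)
Ravel: 31  (via Yarm)
Jorvik: 33  (via Ravel)
Arlen: 37  (via Linby)
Wendle: 38  (via Yarm)
Shortest route: Eskin → Garth → Yarm → Wendle = $38.

$38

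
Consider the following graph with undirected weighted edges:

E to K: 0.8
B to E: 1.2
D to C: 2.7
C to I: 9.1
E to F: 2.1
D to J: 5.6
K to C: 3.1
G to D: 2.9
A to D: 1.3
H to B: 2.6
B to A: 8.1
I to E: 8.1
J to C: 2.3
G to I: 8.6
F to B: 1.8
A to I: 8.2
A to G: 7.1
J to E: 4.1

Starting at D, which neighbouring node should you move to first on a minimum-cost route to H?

C

Candidate routes:
D → A → B → H: 1.3+8.1+2.6 = 12
D → C → K → E → B → H: 2.7+3.1+0.8+1.2+2.6 = 10.4
Cheapest is D → C → K → E → B → H at 10.4.
So from D the first move is to C.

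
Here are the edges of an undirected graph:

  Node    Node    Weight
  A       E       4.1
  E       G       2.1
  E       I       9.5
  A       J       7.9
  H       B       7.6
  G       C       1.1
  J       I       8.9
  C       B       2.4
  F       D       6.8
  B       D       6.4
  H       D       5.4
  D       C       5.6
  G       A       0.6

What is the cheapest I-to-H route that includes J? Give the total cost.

Shortest I→J: I–J = 8.9
Best J to H: J–A–G–C–B–H costing 19.6
Total via J: 8.9 + 19.6 = 28.5.

28.5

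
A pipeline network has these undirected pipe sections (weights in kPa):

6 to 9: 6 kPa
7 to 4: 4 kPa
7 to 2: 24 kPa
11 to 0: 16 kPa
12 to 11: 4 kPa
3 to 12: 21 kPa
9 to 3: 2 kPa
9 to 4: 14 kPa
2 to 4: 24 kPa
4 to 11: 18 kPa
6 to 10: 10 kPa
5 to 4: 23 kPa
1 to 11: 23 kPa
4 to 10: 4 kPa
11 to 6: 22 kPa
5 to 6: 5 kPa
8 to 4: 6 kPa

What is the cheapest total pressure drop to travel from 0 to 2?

Compare a few routes:
0 → 11 → 4 → 2: 16+18+24 = 58
0 → 11 → 4 → 7 → 2: 16+18+4+24 = 62
Cheapest is 0 → 11 → 4 → 2 at 58 kPa.

58 kPa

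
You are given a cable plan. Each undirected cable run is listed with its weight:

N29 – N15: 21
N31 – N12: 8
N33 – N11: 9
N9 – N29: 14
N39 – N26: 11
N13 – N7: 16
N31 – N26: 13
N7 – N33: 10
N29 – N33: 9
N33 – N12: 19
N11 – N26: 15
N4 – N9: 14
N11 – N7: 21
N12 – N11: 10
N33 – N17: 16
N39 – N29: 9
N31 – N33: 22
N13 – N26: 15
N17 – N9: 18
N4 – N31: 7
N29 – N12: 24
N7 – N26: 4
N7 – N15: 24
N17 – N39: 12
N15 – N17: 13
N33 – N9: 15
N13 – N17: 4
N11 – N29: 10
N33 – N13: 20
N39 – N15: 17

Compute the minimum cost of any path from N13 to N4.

Shortest distances from N13:
N13: 0
N17: 4  (via N13)
N26: 15  (via N13)
N39: 16  (via N17)
N7: 16  (via N13)
N15: 17  (via N17)
N33: 20  (via N13)
N9: 22  (via N17)
N29: 25  (via N39)
N31: 28  (via N26)
N11: 29  (via N33)
N4: 35  (via N31)
Shortest route: N13 → N26 → N31 → N4 = 35.

35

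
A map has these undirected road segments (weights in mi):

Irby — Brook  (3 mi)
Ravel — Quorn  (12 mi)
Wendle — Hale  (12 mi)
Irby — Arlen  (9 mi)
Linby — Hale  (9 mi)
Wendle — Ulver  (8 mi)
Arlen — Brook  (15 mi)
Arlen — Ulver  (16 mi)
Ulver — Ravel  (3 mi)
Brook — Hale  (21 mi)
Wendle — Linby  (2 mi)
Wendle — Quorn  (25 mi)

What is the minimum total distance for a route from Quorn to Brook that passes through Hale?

Shortest Quorn→Hale: Quorn → Ravel → Ulver → Wendle → Linby → Hale = 34
Shortest Hale→Brook: Hale → Brook = 21
Total via Hale: 34 + 21 = 55 mi.

55 mi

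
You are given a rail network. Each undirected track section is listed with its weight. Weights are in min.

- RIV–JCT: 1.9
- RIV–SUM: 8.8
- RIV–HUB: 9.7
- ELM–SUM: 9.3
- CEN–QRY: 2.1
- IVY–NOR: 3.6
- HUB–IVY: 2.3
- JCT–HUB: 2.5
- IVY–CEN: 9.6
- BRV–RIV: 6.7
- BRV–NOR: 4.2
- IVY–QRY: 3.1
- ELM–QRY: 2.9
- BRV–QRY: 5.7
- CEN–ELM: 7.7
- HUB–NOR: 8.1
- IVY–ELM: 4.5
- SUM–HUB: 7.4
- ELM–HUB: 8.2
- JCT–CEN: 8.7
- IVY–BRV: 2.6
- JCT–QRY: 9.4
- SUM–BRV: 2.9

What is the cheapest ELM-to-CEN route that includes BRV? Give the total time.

14.9 min

Best ELM to BRV: ELM–IVY–BRV costing 7.1
Best BRV to CEN: BRV–QRY–CEN costing 7.8
Total via BRV: 7.1 + 7.8 = 14.9 min.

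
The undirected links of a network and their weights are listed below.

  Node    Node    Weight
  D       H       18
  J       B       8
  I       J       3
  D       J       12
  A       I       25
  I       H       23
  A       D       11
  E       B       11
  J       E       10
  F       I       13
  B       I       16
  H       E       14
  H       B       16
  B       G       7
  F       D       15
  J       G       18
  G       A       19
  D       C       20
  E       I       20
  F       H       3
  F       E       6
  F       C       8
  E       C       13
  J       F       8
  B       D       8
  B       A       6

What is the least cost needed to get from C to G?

Settle nodes by increasing distance from C:
C: 0
F: 8  (via C)
H: 11  (via F)
E: 13  (via C)
J: 16  (via F)
I: 19  (via J)
D: 20  (via C)
B: 24  (via E)
A: 30  (via B)
G: 31  (via B)
Shortest route: C–E–B–G = 31.

31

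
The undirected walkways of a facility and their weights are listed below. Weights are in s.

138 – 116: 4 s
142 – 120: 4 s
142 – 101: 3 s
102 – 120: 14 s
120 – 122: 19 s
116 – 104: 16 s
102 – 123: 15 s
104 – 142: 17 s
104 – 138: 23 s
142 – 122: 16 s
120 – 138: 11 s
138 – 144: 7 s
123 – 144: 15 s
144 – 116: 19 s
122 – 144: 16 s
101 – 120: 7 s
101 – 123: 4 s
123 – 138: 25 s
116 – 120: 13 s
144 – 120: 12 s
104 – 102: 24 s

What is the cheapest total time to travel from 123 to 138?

22 s

Running Dijkstra from 123:
123: 0
101: 4  (via 123)
142: 7  (via 101)
120: 11  (via 101)
102: 15  (via 123)
144: 15  (via 123)
138: 22  (via 120)
Shortest route: 123 → 101 → 120 → 138 = 22 s.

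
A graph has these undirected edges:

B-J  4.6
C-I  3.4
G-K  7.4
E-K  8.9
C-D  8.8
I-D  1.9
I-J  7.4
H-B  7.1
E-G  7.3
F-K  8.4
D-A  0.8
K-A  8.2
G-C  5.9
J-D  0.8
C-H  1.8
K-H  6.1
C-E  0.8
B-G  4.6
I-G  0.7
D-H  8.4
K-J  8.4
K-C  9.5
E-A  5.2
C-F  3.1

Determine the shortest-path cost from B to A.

Enumerating some paths:
B - J - D - A: 4.6+0.8+0.8 = 6.2
B - G - I - D - A: 4.6+0.7+1.9+0.8 = 8
Cheapest is B - J - D - A at 6.2.

6.2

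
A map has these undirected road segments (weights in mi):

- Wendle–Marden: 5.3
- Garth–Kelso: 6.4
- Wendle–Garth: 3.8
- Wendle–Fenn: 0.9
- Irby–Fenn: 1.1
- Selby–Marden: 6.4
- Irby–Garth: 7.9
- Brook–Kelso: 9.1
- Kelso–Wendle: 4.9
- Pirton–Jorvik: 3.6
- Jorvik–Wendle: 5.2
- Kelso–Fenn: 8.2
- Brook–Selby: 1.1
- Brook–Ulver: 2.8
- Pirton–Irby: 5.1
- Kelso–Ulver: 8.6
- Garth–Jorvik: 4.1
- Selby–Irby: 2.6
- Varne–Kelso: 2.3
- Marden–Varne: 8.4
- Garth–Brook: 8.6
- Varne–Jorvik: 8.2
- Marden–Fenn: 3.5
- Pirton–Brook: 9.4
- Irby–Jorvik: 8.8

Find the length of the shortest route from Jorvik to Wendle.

5.2 mi

Settle nodes by increasing distance from Jorvik:
Jorvik: 0
Pirton: 3.6  (via Jorvik)
Garth: 4.1  (via Jorvik)
Wendle: 5.2  (via Jorvik)
Shortest route: Jorvik–Wendle = 5.2 mi.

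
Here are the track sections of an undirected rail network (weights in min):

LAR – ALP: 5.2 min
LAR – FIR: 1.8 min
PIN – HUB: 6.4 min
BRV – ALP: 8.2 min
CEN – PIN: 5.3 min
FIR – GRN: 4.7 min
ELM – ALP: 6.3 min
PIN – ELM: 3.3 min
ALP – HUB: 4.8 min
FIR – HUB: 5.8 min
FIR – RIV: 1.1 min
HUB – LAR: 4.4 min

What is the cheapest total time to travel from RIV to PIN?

13.3 min

Running Dijkstra from RIV:
RIV: 0
FIR: 1.1  (via RIV)
LAR: 2.9  (via FIR)
GRN: 5.8  (via FIR)
HUB: 6.9  (via FIR)
ALP: 8.1  (via LAR)
PIN: 13.3  (via HUB)
Shortest route: RIV–FIR–HUB–PIN = 13.3 min.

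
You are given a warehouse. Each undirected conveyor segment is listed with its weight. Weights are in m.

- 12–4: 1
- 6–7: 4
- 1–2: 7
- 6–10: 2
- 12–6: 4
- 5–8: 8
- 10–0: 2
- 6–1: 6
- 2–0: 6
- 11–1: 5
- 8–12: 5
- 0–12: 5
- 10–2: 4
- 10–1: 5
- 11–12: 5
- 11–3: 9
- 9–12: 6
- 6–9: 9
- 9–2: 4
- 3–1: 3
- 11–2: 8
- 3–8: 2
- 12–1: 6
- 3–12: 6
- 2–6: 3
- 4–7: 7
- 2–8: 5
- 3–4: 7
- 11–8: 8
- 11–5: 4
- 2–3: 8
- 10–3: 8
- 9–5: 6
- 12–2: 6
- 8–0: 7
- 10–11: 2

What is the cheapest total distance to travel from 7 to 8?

12 m

Running Dijkstra from 7:
7: 0
6: 4  (via 7)
10: 6  (via 6)
2: 7  (via 6)
4: 7  (via 7)
0: 8  (via 10)
11: 8  (via 10)
12: 8  (via 6)
1: 10  (via 6)
9: 11  (via 2)
5: 12  (via 11)
8: 12  (via 2)
Shortest route: 7–6–2–8 = 12 m.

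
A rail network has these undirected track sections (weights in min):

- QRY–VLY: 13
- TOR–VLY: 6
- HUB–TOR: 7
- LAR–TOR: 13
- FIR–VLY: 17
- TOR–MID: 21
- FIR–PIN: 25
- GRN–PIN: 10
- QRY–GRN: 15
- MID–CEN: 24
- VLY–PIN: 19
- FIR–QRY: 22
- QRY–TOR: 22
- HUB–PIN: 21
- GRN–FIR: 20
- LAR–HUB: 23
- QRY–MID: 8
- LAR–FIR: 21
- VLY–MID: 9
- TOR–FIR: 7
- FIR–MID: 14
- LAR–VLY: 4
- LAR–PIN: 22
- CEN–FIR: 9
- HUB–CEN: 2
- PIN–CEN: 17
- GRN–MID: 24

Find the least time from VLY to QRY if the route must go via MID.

17 min

Best VLY to MID: VLY–MID costing 9
Best MID to QRY: MID–QRY costing 8
Total via MID: 9 + 8 = 17 min.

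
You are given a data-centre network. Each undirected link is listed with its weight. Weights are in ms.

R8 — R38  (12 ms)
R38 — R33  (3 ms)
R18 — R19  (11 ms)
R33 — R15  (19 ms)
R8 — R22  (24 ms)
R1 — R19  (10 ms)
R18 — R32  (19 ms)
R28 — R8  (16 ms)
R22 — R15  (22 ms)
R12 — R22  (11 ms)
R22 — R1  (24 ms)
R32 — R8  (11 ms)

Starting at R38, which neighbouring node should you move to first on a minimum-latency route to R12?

Compare a few routes:
R38–R33–R15–R22–R12: 3+19+22+11 = 55
R38–R8–R22–R12: 12+24+11 = 47
Cheapest is R38–R8–R22–R12 at 47 ms.
So from R38 the first move is to R8.

R8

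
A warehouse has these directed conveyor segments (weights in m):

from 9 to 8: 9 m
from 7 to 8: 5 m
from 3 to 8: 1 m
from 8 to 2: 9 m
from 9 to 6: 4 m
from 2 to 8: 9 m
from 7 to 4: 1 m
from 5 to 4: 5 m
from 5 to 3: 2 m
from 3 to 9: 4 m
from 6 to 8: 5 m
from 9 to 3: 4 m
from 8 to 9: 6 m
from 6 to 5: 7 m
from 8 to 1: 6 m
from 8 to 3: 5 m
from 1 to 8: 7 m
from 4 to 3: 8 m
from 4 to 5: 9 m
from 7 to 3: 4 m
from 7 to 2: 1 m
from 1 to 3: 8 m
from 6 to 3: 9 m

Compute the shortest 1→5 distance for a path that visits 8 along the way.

Best 1 to 8: 1–8 costing 7
Best 8 to 5: 8–9–6–5 costing 17
Total via 8: 7 + 17 = 24 m.

24 m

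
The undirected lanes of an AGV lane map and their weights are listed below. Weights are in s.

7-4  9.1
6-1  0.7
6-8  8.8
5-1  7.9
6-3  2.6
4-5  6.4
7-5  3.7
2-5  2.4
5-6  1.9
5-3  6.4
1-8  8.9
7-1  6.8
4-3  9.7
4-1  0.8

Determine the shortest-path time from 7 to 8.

14.4 s

Running Dijkstra from 7:
7: 0
5: 3.7  (via 7)
6: 5.6  (via 5)
2: 6.1  (via 5)
1: 6.3  (via 6)
4: 7.1  (via 1)
3: 8.2  (via 6)
8: 14.4  (via 6)
Shortest route: 7 → 5 → 6 → 8 = 14.4 s.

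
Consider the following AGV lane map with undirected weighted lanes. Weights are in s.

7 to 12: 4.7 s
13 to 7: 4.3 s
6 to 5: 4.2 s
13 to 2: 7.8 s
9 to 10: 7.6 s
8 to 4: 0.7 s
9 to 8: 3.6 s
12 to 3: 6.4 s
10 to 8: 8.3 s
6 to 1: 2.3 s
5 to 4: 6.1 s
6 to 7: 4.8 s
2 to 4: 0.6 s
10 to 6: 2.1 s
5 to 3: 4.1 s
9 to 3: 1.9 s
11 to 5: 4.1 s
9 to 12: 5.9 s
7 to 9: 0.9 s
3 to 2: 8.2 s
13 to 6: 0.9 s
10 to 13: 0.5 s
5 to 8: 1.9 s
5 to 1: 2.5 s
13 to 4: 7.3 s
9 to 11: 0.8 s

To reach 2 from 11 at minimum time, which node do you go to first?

Enumerating some paths:
11–9–8–4–2: 0.8+3.6+0.7+0.6 = 5.7
11–5–8–4–2: 4.1+1.9+0.7+0.6 = 7.3
Cheapest is 11–9–8–4–2 at 5.7 s.
So from 11 the first move is to 9.

9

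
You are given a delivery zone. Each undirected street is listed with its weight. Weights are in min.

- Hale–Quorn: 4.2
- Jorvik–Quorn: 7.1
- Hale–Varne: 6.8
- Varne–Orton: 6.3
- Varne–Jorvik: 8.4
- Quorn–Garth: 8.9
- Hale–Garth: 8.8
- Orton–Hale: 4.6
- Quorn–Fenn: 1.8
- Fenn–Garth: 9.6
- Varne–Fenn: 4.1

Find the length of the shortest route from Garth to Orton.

13.4 min

Enumerating some paths:
Garth–Fenn–Varne–Orton: 9.6+4.1+6.3 = 20
Garth–Quorn–Hale–Orton: 8.9+4.2+4.6 = 17.7
Garth–Hale–Orton: 8.8+4.6 = 13.4
Cheapest is Garth–Hale–Orton at 13.4 min.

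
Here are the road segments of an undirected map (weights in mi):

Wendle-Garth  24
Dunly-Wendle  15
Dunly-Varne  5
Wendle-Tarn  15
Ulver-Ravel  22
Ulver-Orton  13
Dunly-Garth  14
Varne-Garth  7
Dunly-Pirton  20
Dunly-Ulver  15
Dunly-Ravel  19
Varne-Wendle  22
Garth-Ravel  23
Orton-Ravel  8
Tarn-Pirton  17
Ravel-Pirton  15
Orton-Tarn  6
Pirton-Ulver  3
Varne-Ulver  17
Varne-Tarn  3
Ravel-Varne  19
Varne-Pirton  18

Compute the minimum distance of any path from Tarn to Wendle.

15 mi

Enumerating some paths:
Tarn - Varne - Garth - Wendle: 3+7+24 = 34
Tarn - Varne - Wendle: 3+22 = 25
Tarn - Varne - Dunly - Wendle: 3+5+15 = 23
Tarn - Wendle: 15 = 15
Cheapest is Tarn - Wendle at 15 mi.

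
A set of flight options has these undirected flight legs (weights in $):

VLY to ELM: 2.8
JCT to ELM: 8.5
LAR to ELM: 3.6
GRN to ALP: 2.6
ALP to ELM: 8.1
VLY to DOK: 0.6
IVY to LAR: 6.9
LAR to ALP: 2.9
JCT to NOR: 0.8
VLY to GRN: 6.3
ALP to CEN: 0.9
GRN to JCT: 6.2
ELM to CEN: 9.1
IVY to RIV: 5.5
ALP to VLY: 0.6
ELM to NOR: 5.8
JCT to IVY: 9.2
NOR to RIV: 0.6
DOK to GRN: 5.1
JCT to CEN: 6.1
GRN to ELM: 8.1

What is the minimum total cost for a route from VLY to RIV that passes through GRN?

Shortest VLY→GRN: VLY → ALP → GRN = 3.2
Best GRN to RIV: GRN → JCT → NOR → RIV costing 7.6
Total via GRN: 3.2 + 7.6 = $10.8.

$10.8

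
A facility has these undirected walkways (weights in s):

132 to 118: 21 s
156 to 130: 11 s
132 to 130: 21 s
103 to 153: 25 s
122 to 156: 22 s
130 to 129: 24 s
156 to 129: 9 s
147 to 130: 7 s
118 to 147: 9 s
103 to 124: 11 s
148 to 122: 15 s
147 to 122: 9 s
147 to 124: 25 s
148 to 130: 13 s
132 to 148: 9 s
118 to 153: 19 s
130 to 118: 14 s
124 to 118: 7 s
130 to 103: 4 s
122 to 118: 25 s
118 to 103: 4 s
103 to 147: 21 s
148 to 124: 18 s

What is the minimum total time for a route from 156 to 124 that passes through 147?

34 s

Shortest 156→147: 156 → 130 → 147 = 18
Shortest 147→124: 147 → 118 → 124 = 16
Total via 147: 18 + 16 = 34 s.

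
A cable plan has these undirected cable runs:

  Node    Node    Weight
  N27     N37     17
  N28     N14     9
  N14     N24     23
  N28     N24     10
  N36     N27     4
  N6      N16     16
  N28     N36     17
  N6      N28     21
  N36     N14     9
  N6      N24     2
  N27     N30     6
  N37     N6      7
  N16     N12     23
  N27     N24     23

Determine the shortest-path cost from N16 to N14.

37

Running Dijkstra from N16:
N16: 0
N6: 16  (via N16)
N24: 18  (via N6)
N37: 23  (via N6)
N12: 23  (via N16)
N28: 28  (via N24)
N14: 37  (via N28)
Shortest route: N16–N6–N24–N28–N14 = 37.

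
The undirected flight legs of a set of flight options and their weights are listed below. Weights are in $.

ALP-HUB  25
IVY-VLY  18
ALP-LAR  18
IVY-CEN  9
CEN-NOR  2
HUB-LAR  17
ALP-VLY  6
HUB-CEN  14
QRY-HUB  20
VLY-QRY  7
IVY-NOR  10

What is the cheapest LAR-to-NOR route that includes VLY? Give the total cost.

Shortest LAR→VLY: LAR → ALP → VLY = 24
Shortest VLY→NOR: VLY → IVY → NOR = 28
Total via VLY: 24 + 28 = $52.

$52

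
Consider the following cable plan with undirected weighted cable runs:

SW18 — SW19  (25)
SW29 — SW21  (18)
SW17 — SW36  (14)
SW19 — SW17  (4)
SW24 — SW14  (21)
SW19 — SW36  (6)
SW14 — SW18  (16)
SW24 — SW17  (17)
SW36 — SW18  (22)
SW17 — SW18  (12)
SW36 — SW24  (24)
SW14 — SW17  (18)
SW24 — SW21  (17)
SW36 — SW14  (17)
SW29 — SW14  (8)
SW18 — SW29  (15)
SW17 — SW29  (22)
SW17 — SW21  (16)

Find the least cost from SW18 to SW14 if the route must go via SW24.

Best SW18 to SW24: SW18–SW17–SW24 costing 29
Shortest SW24→SW14: SW24–SW14 = 21
Total via SW24: 29 + 21 = 50.

50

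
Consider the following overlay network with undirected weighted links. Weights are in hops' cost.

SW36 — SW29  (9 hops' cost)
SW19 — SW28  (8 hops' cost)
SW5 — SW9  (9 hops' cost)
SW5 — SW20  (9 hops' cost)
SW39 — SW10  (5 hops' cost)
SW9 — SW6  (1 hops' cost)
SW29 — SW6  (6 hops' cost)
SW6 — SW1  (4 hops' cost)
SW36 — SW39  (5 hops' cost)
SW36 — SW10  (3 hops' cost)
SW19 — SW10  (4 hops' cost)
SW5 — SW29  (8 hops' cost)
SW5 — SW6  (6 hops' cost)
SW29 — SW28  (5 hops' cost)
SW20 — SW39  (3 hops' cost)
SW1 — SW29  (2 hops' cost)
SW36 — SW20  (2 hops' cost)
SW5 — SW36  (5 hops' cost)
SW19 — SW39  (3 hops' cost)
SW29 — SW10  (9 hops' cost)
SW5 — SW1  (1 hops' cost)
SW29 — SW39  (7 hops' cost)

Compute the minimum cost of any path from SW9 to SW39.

Running Dijkstra from SW9:
SW9: 0
SW6: 1  (via SW9)
SW1: 5  (via SW6)
SW5: 6  (via SW1)
SW29: 7  (via SW6)
SW36: 11  (via SW5)
SW28: 12  (via SW29)
SW20: 13  (via SW36)
SW10: 14  (via SW36)
SW39: 14  (via SW29)
Shortest route: SW9–SW6–SW29–SW39 = 14 hops' cost.

14 hops' cost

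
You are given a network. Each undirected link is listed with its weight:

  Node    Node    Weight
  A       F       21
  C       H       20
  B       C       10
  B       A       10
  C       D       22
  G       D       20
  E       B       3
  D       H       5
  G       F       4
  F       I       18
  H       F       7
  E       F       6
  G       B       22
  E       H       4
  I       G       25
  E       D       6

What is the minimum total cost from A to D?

Candidate routes:
A → B → E → F → H → D: 10+3+6+7+5 = 31
A → B → E → D: 10+3+6 = 19
A → B → E → H → D: 10+3+4+5 = 22
The minimum is 19 via A → B → E → D.

19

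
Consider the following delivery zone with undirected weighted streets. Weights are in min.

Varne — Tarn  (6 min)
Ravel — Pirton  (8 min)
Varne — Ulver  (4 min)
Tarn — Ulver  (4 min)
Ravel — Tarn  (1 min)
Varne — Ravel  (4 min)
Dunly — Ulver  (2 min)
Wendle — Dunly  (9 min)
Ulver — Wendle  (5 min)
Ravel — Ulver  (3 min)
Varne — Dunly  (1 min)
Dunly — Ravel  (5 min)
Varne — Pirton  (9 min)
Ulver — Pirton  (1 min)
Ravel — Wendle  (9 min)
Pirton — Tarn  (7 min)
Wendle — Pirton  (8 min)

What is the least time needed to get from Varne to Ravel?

Shortest distances from Varne:
Varne: 0
Dunly: 1  (via Varne)
Ulver: 3  (via Dunly)
Pirton: 4  (via Ulver)
Ravel: 4  (via Varne)
Shortest route: Varne–Ravel = 4 min.

4 min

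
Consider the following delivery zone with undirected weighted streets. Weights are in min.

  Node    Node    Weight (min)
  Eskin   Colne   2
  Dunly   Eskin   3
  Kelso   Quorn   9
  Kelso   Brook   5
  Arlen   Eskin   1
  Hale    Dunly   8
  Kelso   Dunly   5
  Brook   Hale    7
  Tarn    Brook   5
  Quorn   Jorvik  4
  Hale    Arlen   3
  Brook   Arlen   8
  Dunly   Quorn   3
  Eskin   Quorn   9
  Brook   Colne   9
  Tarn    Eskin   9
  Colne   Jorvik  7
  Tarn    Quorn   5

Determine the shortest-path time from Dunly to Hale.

7 min

Running Dijkstra from Dunly:
Dunly: 0
Eskin: 3  (via Dunly)
Quorn: 3  (via Dunly)
Arlen: 4  (via Eskin)
Kelso: 5  (via Dunly)
Colne: 5  (via Eskin)
Hale: 7  (via Arlen)
Shortest route: Dunly–Eskin–Arlen–Hale = 7 min.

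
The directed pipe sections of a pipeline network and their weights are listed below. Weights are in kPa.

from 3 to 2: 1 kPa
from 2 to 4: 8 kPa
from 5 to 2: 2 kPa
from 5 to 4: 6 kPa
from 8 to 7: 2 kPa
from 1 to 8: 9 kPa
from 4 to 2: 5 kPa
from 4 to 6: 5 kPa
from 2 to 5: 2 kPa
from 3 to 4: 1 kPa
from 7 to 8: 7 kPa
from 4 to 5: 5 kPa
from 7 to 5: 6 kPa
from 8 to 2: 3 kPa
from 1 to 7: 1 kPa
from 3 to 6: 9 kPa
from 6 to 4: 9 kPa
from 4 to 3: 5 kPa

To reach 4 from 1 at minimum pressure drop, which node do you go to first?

7

Compare a few routes:
1 - 7 - 5 - 4: 1+6+6 = 13
1 - 7 - 5 - 2 - 4: 1+6+2+8 = 17
1 - 7 - 8 - 2 - 5 - 4: 1+7+3+2+6 = 19
The minimum is 13 kPa via 1 - 7 - 5 - 4.
So from 1 the first move is to 7.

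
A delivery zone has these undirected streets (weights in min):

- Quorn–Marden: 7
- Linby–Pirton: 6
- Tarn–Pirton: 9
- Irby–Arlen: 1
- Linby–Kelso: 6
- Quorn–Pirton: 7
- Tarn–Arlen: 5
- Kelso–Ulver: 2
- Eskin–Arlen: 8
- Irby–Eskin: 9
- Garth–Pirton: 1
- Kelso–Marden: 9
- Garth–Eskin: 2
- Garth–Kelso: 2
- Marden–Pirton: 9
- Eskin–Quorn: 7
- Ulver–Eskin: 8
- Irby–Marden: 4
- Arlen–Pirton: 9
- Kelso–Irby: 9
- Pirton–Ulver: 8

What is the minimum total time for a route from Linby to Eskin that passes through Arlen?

23 min

Shortest Linby→Arlen: Linby–Pirton–Arlen = 15
Best Arlen to Eskin: Arlen–Eskin costing 8
Total via Arlen: 15 + 8 = 23 min.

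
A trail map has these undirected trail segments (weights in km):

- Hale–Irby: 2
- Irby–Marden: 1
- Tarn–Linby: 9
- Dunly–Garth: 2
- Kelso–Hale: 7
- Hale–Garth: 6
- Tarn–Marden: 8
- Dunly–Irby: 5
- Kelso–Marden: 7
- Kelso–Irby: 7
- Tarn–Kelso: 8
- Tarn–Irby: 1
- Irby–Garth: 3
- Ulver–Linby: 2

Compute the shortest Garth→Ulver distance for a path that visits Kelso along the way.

29 km

Best Garth to Kelso: Garth → Irby → Kelso costing 10
Best Kelso to Ulver: Kelso → Tarn → Linby → Ulver costing 19
Total via Kelso: 10 + 19 = 29 km.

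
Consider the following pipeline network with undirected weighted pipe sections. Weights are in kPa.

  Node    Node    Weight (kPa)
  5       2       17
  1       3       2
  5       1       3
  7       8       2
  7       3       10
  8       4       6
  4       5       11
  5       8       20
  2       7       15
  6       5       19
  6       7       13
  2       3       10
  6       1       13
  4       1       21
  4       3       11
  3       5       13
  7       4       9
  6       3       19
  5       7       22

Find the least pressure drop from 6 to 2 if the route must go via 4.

Best 6 to 4: 6–7–8–4 costing 21
Shortest 4→2: 4–3–2 = 21
Total via 4: 21 + 21 = 42 kPa.

42 kPa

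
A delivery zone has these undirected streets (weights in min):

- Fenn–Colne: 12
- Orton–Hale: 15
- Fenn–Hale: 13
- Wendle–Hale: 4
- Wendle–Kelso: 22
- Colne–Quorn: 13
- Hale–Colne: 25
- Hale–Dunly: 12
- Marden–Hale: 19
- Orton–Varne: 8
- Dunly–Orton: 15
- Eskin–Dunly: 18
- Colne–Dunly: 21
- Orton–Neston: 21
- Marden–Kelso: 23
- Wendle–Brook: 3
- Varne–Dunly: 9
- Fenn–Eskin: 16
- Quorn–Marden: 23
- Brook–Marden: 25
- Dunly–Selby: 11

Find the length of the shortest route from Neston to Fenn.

Compare a few routes:
Neston → Orton → Hale → Fenn: 21+15+13 = 49
Neston → Orton → Dunly → Colne → Fenn: 21+15+21+12 = 69
Neston → Orton → Varne → Dunly → Hale → Fenn: 21+8+9+12+13 = 63
Neston → Orton → Dunly → Hale → Fenn: 21+15+12+13 = 61
Cheapest is Neston → Orton → Hale → Fenn at 49 min.

49 min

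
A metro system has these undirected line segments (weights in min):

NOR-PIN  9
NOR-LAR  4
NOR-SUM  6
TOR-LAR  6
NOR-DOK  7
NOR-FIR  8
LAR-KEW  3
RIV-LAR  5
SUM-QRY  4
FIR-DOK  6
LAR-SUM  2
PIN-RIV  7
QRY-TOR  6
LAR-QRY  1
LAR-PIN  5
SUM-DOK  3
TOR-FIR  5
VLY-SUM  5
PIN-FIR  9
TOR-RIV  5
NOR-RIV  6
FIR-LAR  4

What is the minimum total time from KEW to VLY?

Shortest distances from KEW:
KEW: 0
LAR: 3  (via KEW)
QRY: 4  (via LAR)
SUM: 5  (via LAR)
FIR: 7  (via LAR)
NOR: 7  (via LAR)
DOK: 8  (via SUM)
RIV: 8  (via LAR)
PIN: 8  (via LAR)
TOR: 9  (via LAR)
VLY: 10  (via SUM)
Shortest route: KEW–LAR–SUM–VLY = 10 min.

10 min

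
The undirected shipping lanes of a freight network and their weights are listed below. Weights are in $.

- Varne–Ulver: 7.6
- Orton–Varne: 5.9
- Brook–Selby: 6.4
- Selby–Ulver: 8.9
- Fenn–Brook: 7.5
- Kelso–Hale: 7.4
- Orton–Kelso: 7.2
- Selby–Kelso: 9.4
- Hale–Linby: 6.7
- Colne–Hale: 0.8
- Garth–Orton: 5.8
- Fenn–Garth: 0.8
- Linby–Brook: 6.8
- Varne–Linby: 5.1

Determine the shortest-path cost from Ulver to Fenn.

$20.1

Settle nodes by increasing distance from Ulver:
Ulver: 0
Varne: 7.6  (via Ulver)
Selby: 8.9  (via Ulver)
Linby: 12.7  (via Varne)
Orton: 13.5  (via Varne)
Brook: 15.3  (via Selby)
Kelso: 18.3  (via Selby)
Garth: 19.3  (via Orton)
Hale: 19.4  (via Linby)
Fenn: 20.1  (via Garth)
Shortest route: Ulver–Varne–Orton–Garth–Fenn = $20.1.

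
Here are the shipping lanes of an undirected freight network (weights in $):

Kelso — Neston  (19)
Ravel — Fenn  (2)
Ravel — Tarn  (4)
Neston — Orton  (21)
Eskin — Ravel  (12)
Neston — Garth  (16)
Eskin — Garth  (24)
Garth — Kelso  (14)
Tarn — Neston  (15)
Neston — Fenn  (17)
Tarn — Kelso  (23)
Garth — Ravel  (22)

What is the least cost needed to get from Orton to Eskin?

Compare a few routes:
Orton → Neston → Garth → Ravel → Eskin: 21+16+22+12 = 71
Orton → Neston → Garth → Eskin: 21+16+24 = 61
Orton → Neston → Tarn → Ravel → Eskin: 21+15+4+12 = 52
The minimum is $52 via Orton → Neston → Tarn → Ravel → Eskin.

$52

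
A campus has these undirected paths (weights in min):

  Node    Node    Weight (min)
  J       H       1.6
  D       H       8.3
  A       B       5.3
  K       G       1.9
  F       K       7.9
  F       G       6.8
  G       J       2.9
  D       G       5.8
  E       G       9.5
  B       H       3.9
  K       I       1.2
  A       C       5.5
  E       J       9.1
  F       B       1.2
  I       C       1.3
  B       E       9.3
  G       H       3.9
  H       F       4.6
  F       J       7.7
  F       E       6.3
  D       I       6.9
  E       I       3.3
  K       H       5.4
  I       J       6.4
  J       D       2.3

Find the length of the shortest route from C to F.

10.4 min

Shortest distances from C:
C: 0
I: 1.3  (via C)
K: 2.5  (via I)
G: 4.4  (via K)
E: 4.6  (via I)
A: 5.5  (via C)
J: 7.3  (via G)
H: 7.9  (via K)
D: 8.2  (via I)
F: 10.4  (via K)
Shortest route: C–I–K–F = 10.4 min.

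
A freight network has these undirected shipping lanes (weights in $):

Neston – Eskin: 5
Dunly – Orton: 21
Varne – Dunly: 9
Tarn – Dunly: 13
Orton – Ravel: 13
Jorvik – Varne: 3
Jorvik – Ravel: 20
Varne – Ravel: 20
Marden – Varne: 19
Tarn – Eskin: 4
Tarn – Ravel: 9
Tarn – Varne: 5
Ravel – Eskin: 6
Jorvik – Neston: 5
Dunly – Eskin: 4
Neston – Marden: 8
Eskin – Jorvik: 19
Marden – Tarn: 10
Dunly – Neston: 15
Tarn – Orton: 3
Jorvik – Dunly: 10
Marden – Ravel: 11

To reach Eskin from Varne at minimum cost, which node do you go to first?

Tarn

Candidate routes:
Varne–Dunly–Eskin: 9+4 = 13
Varne–Tarn–Eskin: 5+4 = 9
Cheapest is Varne–Tarn–Eskin at $9.
So from Varne the first move is to Tarn.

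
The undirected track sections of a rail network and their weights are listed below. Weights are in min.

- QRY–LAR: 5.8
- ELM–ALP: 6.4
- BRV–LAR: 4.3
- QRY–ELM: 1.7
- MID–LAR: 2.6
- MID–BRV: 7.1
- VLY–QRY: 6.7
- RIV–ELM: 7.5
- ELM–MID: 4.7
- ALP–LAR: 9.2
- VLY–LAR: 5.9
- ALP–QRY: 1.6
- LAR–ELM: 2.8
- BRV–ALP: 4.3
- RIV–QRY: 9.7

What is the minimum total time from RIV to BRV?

Compare a few routes:
RIV–ELM–LAR–BRV: 7.5+2.8+4.3 = 14.6
RIV–ELM–ALP–BRV: 7.5+6.4+4.3 = 18.2
RIV–ELM–QRY–ALP–BRV: 7.5+1.7+1.6+4.3 = 15.1
RIV–QRY–ALP–BRV: 9.7+1.6+4.3 = 15.6
The minimum is 14.6 min via RIV–ELM–LAR–BRV.

14.6 min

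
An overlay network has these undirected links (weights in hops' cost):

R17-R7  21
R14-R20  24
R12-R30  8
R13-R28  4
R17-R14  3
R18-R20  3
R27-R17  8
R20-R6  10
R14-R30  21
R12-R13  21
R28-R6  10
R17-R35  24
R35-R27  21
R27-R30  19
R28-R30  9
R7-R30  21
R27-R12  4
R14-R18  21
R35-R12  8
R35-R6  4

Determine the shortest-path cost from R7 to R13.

34 hops' cost

Settle nodes by increasing distance from R7:
R7: 0
R30: 21  (via R7)
R17: 21  (via R7)
R14: 24  (via R17)
R27: 29  (via R17)
R12: 29  (via R30)
R28: 30  (via R30)
R13: 34  (via R28)
Shortest route: R7 → R30 → R28 → R13 = 34 hops' cost.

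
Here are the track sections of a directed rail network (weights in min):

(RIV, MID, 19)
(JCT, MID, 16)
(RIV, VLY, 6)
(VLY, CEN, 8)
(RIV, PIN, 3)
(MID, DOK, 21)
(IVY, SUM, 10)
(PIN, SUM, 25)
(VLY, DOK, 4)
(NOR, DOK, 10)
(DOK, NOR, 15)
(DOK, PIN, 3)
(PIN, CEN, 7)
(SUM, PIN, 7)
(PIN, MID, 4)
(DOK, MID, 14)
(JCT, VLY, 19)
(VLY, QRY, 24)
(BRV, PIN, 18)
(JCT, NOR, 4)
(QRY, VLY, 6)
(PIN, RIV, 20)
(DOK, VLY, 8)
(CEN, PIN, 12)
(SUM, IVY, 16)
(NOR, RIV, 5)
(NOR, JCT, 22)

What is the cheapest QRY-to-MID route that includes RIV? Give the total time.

Best QRY to RIV: QRY–VLY–DOK–NOR–RIV costing 30
Shortest RIV→MID: RIV–PIN–MID = 7
Total via RIV: 30 + 7 = 37 min.

37 min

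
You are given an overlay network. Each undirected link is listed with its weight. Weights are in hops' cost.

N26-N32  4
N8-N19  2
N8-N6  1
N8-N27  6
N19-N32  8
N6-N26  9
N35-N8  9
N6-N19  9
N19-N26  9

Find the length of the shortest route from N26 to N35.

Running Dijkstra from N26:
N26: 0
N32: 4  (via N26)
N6: 9  (via N26)
N19: 9  (via N26)
N8: 10  (via N6)
N27: 16  (via N8)
N35: 19  (via N8)
Shortest route: N26 → N6 → N8 → N35 = 19 hops' cost.

19 hops' cost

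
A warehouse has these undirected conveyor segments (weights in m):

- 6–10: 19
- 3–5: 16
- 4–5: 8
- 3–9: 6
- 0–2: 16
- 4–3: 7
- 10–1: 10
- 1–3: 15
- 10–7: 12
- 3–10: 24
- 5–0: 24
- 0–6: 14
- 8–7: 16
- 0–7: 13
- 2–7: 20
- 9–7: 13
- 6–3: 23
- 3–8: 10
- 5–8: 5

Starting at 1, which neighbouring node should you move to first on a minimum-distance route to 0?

10

Candidate routes:
1–3–9–7–0: 15+6+13+13 = 47
1–10–6–0: 10+19+14 = 43
1–10–7–0: 10+12+13 = 35
Cheapest is 1–10–7–0 at 35 m.
So from 1 the first move is to 10.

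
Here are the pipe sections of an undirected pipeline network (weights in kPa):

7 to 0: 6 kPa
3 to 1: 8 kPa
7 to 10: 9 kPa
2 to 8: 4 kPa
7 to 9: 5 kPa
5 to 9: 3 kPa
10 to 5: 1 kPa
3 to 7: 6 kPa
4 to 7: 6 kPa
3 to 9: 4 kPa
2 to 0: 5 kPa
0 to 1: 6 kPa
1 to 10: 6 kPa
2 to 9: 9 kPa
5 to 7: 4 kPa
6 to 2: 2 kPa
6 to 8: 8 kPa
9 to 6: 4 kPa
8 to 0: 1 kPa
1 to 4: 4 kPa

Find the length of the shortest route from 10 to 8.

Running Dijkstra from 10:
10: 0
5: 1  (via 10)
9: 4  (via 5)
7: 5  (via 5)
1: 6  (via 10)
3: 8  (via 9)
6: 8  (via 9)
2: 10  (via 6)
4: 10  (via 1)
0: 11  (via 7)
8: 12  (via 0)
Shortest route: 10 → 5 → 7 → 0 → 8 = 12 kPa.

12 kPa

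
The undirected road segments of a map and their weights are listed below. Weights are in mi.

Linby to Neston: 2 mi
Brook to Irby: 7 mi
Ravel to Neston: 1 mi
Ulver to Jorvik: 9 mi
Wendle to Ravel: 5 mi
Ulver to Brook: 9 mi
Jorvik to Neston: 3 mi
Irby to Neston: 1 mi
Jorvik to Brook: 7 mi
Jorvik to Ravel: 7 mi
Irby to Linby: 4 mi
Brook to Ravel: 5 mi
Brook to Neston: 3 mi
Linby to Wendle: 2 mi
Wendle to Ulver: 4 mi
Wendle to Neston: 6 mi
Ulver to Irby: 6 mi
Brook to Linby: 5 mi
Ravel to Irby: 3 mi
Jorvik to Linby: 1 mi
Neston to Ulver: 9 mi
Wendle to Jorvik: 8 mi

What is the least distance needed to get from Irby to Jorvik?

Candidate routes:
Irby → Ravel → Neston → Jorvik: 3+1+3 = 7
Irby → Ravel → Neston → Linby → Jorvik: 3+1+2+1 = 7
Irby → Linby → Jorvik: 4+1 = 5
Irby → Neston → Jorvik: 1+3 = 4
Cheapest is Irby → Neston → Jorvik at 4 mi.

4 mi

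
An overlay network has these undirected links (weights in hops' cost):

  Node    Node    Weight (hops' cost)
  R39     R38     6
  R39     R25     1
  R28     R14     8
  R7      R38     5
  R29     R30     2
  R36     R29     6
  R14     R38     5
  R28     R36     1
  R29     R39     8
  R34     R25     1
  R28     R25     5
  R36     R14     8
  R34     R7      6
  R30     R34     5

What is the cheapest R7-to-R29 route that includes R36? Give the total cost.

19 hops' cost

Best R7 to R36: R7 → R34 → R25 → R28 → R36 costing 13
Best R36 to R29: R36 → R29 costing 6
Total via R36: 13 + 6 = 19 hops' cost.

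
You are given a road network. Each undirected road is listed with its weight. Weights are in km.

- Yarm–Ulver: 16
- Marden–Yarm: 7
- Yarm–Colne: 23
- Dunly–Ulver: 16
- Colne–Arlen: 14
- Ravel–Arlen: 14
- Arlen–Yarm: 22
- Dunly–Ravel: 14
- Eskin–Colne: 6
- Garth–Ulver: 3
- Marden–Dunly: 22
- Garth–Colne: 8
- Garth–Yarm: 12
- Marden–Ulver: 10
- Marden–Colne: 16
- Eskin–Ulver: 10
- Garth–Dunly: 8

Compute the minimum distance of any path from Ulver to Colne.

11 km

Enumerating some paths:
Ulver - Garth - Colne: 3+8 = 11
Ulver - Eskin - Colne: 10+6 = 16
The minimum is 11 km via Ulver - Garth - Colne.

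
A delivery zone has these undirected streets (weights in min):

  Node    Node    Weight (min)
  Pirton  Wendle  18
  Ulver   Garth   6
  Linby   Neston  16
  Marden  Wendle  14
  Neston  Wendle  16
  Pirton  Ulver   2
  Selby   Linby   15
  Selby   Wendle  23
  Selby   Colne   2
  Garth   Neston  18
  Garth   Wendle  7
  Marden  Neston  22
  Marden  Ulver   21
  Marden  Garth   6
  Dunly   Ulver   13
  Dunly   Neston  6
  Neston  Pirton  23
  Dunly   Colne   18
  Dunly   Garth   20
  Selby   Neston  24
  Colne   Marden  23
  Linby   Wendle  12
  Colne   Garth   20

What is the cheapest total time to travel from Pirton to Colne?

28 min

Shortest distances from Pirton:
Pirton: 0
Ulver: 2  (via Pirton)
Garth: 8  (via Ulver)
Marden: 14  (via Garth)
Wendle: 15  (via Garth)
Dunly: 15  (via Ulver)
Neston: 21  (via Dunly)
Linby: 27  (via Wendle)
Colne: 28  (via Garth)
Shortest route: Pirton → Ulver → Garth → Colne = 28 min.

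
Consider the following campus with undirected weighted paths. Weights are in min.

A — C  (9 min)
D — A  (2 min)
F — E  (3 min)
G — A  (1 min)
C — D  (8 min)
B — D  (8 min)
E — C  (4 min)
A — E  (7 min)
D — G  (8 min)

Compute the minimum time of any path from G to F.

11 min

Enumerating some paths:
G - D - A - E - F: 8+2+7+3 = 20
G - A - D - C - E - F: 1+2+8+4+3 = 18
G - A - E - F: 1+7+3 = 11
G - A - C - E - F: 1+9+4+3 = 17
The minimum is 11 min via G - A - E - F.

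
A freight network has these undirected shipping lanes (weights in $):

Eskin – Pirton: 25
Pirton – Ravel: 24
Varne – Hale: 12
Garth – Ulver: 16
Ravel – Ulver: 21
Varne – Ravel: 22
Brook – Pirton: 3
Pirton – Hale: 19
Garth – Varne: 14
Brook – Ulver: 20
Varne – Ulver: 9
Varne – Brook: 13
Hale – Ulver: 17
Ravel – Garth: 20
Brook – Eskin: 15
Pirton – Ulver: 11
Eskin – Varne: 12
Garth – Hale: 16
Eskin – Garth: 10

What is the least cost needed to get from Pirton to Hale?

Settle nodes by increasing distance from Pirton:
Pirton: 0
Brook: 3  (via Pirton)
Ulver: 11  (via Pirton)
Varne: 16  (via Brook)
Eskin: 18  (via Brook)
Hale: 19  (via Pirton)
Shortest route: Pirton–Hale = $19.

$19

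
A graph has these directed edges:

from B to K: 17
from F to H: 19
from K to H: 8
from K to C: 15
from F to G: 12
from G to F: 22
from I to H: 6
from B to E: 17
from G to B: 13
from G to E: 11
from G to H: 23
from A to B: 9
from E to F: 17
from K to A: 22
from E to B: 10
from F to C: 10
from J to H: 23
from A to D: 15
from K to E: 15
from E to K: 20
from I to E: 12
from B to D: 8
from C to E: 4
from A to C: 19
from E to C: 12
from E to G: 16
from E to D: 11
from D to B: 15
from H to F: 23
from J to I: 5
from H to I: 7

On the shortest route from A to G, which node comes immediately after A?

Candidate routes:
A–B–E–G: 9+17+16 = 42
A–C–E–G: 19+4+16 = 39
The minimum is 39 via A–C–E–G.
So from A the first move is to C.

C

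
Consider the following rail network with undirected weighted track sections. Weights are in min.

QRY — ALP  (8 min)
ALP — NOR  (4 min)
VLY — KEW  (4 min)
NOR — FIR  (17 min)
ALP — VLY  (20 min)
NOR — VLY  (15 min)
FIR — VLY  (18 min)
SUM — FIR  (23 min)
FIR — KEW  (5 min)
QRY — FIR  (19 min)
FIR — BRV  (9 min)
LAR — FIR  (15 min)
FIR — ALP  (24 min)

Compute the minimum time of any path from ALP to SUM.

Enumerating some paths:
ALP - QRY - FIR - SUM: 8+19+23 = 50
ALP - FIR - SUM: 24+23 = 47
ALP - NOR - FIR - SUM: 4+17+23 = 44
The minimum is 44 min via ALP - NOR - FIR - SUM.

44 min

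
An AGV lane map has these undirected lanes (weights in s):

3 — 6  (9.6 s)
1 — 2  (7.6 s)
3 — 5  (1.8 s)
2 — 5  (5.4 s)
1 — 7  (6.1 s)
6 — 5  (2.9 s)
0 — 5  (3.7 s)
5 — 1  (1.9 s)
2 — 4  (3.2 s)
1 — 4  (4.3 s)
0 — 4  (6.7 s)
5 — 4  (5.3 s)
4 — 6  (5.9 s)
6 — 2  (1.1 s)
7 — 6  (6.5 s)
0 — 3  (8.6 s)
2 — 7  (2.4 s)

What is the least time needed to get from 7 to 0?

Shortest distances from 7:
7: 0
2: 2.4  (via 7)
6: 3.5  (via 2)
4: 5.6  (via 2)
1: 6.1  (via 7)
5: 6.4  (via 6)
3: 8.2  (via 5)
0: 10.1  (via 5)
Shortest route: 7–2–6–5–0 = 10.1 s.

10.1 s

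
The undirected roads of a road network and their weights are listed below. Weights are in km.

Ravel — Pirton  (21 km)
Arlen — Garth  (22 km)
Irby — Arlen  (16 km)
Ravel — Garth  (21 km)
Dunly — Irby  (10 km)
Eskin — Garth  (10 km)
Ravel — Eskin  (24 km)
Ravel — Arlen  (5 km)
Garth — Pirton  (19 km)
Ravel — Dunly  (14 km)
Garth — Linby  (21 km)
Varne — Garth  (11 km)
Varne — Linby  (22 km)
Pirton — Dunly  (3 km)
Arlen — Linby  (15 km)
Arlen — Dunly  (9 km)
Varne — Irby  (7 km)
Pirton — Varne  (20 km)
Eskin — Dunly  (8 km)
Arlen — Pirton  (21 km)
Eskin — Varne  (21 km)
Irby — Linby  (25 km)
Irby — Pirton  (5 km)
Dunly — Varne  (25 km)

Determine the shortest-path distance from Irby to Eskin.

16 km

Settle nodes by increasing distance from Irby:
Irby: 0
Pirton: 5  (via Irby)
Varne: 7  (via Irby)
Dunly: 8  (via Pirton)
Eskin: 16  (via Dunly)
Shortest route: Irby–Pirton–Dunly–Eskin = 16 km.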